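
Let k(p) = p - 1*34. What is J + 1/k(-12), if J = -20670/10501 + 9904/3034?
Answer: 933719835/732780782 ≈ 1.2742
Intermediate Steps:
k(p) = -34 + p (k(p) = p - 34 = -34 + p)
J = 20644562/15930017 (J = -20670*1/10501 + 9904*(1/3034) = -20670/10501 + 4952/1517 = 20644562/15930017 ≈ 1.2960)
J + 1/k(-12) = 20644562/15930017 + 1/(-34 - 12) = 20644562/15930017 + 1/(-46) = 20644562/15930017 - 1/46 = 933719835/732780782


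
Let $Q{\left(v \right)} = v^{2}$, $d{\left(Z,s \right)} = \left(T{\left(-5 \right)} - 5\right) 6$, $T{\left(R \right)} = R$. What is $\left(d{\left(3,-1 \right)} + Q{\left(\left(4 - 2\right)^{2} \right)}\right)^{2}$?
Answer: $1936$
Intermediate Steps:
$d{\left(Z,s \right)} = -60$ ($d{\left(Z,s \right)} = \left(-5 - 5\right) 6 = \left(-10\right) 6 = -60$)
$\left(d{\left(3,-1 \right)} + Q{\left(\left(4 - 2\right)^{2} \right)}\right)^{2} = \left(-60 + \left(\left(4 - 2\right)^{2}\right)^{2}\right)^{2} = \left(-60 + \left(2^{2}\right)^{2}\right)^{2} = \left(-60 + 4^{2}\right)^{2} = \left(-60 + 16\right)^{2} = \left(-44\right)^{2} = 1936$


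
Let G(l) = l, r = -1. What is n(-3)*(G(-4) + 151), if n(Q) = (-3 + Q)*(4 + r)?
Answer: -2646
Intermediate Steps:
n(Q) = -9 + 3*Q (n(Q) = (-3 + Q)*(4 - 1) = (-3 + Q)*3 = -9 + 3*Q)
n(-3)*(G(-4) + 151) = (-9 + 3*(-3))*(-4 + 151) = (-9 - 9)*147 = -18*147 = -2646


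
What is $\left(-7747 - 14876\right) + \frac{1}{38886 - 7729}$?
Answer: $- \frac{704864810}{31157} \approx -22623.0$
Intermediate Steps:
$\left(-7747 - 14876\right) + \frac{1}{38886 - 7729} = -22623 + \frac{1}{31157} = - \frac{704864810}{31157}$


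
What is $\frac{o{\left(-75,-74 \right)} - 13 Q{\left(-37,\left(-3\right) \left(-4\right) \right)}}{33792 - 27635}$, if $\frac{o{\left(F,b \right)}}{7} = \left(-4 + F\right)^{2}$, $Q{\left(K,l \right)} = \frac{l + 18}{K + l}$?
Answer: $\frac{218513}{30785} \approx 7.098$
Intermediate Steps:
$Q{\left(K,l \right)} = \frac{18 + l}{K + l}$
$o{\left(F,b \right)} = 7 \left(-4 + F\right)^{2}$
$\frac{o{\left(-75,-74 \right)} - 13 Q{\left(-37,\left(-3\right) \left(-4\right) \right)}}{33792 - 27635} = \frac{7 \left(-4 - 75\right)^{2} - 13 \frac{18 - -12}{-37 - -12}}{33792 - 27635} = \frac{7 \left(-79\right)^{2} - 13 \frac{18 + 12}{-37 + 12}}{6157} = \left(7 \cdot 6241 - 13 \frac{1}{-25} \cdot 30\right) \frac{1}{6157} = \left(43687 - 13 \left(\left(- \frac{1}{25}\right) 30\right)\right) \frac{1}{6157} = \left(43687 - - \frac{78}{5}\right) \frac{1}{6157} = \left(43687 + \frac{78}{5}\right) \frac{1}{6157} = \frac{218513}{5} \cdot \frac{1}{6157} = \frac{218513}{30785}$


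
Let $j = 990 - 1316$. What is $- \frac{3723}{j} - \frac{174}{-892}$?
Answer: $\frac{422205}{36349} \approx 11.615$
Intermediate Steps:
$j = -326$ ($j = 990 - 1316 = -326$)
$- \frac{3723}{j} - \frac{174}{-892} = - \frac{3723}{-326} - \frac{174}{-892} = \left(-3723\right) \left(- \frac{1}{326}\right) - - \frac{87}{446} = \frac{3723}{326} + \frac{87}{446} = \frac{422205}{36349}$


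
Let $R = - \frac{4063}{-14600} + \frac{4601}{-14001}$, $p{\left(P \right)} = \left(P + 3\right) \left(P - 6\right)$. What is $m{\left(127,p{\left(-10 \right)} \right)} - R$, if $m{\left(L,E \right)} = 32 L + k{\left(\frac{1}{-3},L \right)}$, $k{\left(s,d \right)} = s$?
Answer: $\frac{276894361579}{68138200} \approx 4063.7$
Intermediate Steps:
$p{\left(P \right)} = \left(-6 + P\right) \left(3 + P\right)$ ($p{\left(P \right)} = \left(3 + P\right) \left(-6 + P\right) = \left(-6 + P\right) \left(3 + P\right)$)
$m{\left(L,E \right)} = - \frac{1}{3} + 32 L$ ($m{\left(L,E \right)} = 32 L + \frac{1}{-3} = 32 L - \frac{1}{3} = - \frac{1}{3} + 32 L$)
$R = - \frac{10288537}{204414600}$ ($R = \left(-4063\right) \left(- \frac{1}{14600}\right) + 4601 \left(- \frac{1}{14001}\right) = \frac{4063}{14600} - \frac{4601}{14001} = - \frac{10288537}{204414600} \approx -0.050332$)
$m{\left(127,p{\left(-10 \right)} \right)} - R = \left(- \frac{1}{3} + 32 \cdot 127\right) - - \frac{10288537}{204414600} = \left(- \frac{1}{3} + 4064\right) + \frac{10288537}{204414600} = \frac{12191}{3} + \frac{10288537}{204414600} = \frac{276894361579}{68138200}$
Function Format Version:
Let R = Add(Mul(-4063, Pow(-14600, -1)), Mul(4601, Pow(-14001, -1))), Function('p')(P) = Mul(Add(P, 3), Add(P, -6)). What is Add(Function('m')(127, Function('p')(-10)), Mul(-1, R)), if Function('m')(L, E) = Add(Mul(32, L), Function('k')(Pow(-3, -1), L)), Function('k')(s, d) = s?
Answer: Rational(276894361579, 68138200) ≈ 4063.7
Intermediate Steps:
Function('p')(P) = Mul(Add(-6, P), Add(3, P)) (Function('p')(P) = Mul(Add(3, P), Add(-6, P)) = Mul(Add(-6, P), Add(3, P)))
Function('m')(L, E) = Add(Rational(-1, 3), Mul(32, L)) (Function('m')(L, E) = Add(Mul(32, L), Pow(-3, -1)) = Add(Mul(32, L), Rational(-1, 3)) = Add(Rational(-1, 3), Mul(32, L)))
R = Rational(-10288537, 204414600) (R = Add(Mul(-4063, Rational(-1, 14600)), Mul(4601, Rational(-1, 14001))) = Add(Rational(4063, 14600), Rational(-4601, 14001)) = Rational(-10288537, 204414600) ≈ -0.050332)
Add(Function('m')(127, Function('p')(-10)), Mul(-1, R)) = Add(Add(Rational(-1, 3), Mul(32, 127)), Mul(-1, Rational(-10288537, 204414600))) = Add(Add(Rational(-1, 3), 4064), Rational(10288537, 204414600)) = Add(Rational(12191, 3), Rational(10288537, 204414600)) = Rational(276894361579, 68138200)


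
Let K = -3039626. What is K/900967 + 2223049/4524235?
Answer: -11749088547727/4076186435245 ≈ -2.8824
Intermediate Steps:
K/900967 + 2223049/4524235 = -3039626/900967 + 2223049/4524235 = -11749088547727/4076186435245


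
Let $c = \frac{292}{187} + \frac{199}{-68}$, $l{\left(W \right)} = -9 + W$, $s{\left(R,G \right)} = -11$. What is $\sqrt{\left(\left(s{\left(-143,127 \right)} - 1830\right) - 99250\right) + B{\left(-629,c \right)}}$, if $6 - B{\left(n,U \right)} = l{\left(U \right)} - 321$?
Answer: $\frac{i \sqrt{14093015453}}{374} \approx 317.42 i$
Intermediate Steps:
$c = - \frac{1021}{748}$ ($c = 292 \cdot \frac{1}{187} + 199 \left(- \frac{1}{68}\right) = \frac{292}{187} - \frac{199}{68} = - \frac{1021}{748} \approx -1.365$)
$B{\left(n,U \right)} = 336 - U$ ($B{\left(n,U \right)} = 6 - \left(\left(-9 + U\right) - 321\right) = 6 - \left(-330 + U\right) = 336 - U$)
$\sqrt{\left(\left(s{\left(-143,127 \right)} - 1830\right) - 99250\right) + B{\left(-629,c \right)}} = \sqrt{\left(\left(-11 - 1830\right) - 99250\right) + \left(336 - - \frac{1021}{748}\right)} = \sqrt{\left(\left(-11 - 1830\right) - 99250\right) + \left(336 + \frac{1021}{748}\right)} = \sqrt{\left(-1841 - 99250\right) + \frac{252349}{748}} = \sqrt{-101091 + \frac{252349}{748}} = \sqrt{- \frac{75363719}{748}} = \frac{i \sqrt{14093015453}}{374}$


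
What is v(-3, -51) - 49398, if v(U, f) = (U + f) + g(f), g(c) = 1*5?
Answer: -49447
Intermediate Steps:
g(c) = 5
v(U, f) = 5 + U + f (v(U, f) = (U + f) + 5 = 5 + U + f)
v(-3, -51) - 49398 = (5 - 3 - 51) - 49398 = -49 - 49398 = -49447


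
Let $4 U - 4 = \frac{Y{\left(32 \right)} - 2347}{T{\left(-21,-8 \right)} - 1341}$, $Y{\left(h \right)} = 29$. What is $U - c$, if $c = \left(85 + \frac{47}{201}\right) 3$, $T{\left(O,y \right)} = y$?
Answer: $- \frac{2419143}{9514} \approx -254.27$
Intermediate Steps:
$c = \frac{17132}{67}$ ($c = \left(85 + 47 \cdot \frac{1}{201}\right) 3 = \left(85 + \frac{47}{201}\right) 3 = \frac{17132}{201} \cdot 3 = \frac{17132}{67} \approx 255.7$)
$U = \frac{203}{142}$ ($U = 1 + \frac{\left(29 - 2347\right) \frac{1}{-8 - 1341}}{4} = 1 + \frac{\left(-2318\right) \frac{1}{-1349}}{4} = 1 + \frac{\left(-2318\right) \left(- \frac{1}{1349}\right)}{4} = 1 + \frac{1}{4} \cdot \frac{122}{71} = 1 + \frac{61}{142} = \frac{203}{142} \approx 1.4296$)
$U - c = \frac{203}{142} - \frac{17132}{67} = - \frac{2419143}{9514}$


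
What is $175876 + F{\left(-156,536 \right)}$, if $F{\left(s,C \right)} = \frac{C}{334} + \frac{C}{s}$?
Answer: $\frac{1145468462}{6513} \approx 1.7587 \cdot 10^{5}$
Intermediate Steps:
$F{\left(s,C \right)} = \frac{C}{334} + \frac{C}{s}$ ($F{\left(s,C \right)} = C \frac{1}{334} + \frac{C}{s} = \frac{C}{334} + \frac{C}{s}$)
$175876 + F{\left(-156,536 \right)} = 175876 + \left(\frac{1}{334} \cdot 536 + \frac{536}{-156}\right) = 175876 + \left(\frac{268}{167} + 536 \left(- \frac{1}{156}\right)\right) = 175876 + \left(\frac{268}{167} - \frac{134}{39}\right) = 175876 - \frac{11926}{6513} = \frac{1145468462}{6513}$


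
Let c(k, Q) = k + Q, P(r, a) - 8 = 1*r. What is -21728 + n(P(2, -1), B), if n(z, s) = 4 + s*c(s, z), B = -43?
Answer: -20305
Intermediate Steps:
P(r, a) = 8 + r (P(r, a) = 8 + 1*r = 8 + r)
c(k, Q) = Q + k
n(z, s) = 4 + s*(s + z) (n(z, s) = 4 + s*(z + s) = 4 + s*(s + z))
-21728 + n(P(2, -1), B) = -21728 + (4 - 43*(-43 + (8 + 2))) = -21728 + (4 - 43*(-43 + 10)) = -21728 + (4 - 43*(-33)) = -21728 + (4 + 1419) = -21728 + 1423 = -20305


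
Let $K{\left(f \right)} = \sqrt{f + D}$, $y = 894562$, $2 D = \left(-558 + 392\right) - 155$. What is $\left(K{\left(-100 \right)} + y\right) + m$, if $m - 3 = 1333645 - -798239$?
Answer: $3026449 + \frac{i \sqrt{1042}}{2} \approx 3.0264 \cdot 10^{6} + 16.14 i$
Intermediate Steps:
$D = - \frac{321}{2}$ ($D = \frac{\left(-558 + 392\right) - 155}{2} = \frac{-166 - 155}{2} = \frac{1}{2} \left(-321\right) = - \frac{321}{2} \approx -160.5$)
$K{\left(f \right)} = \sqrt{- \frac{321}{2} + f}$ ($K{\left(f \right)} = \sqrt{f - \frac{321}{2}} = \sqrt{- \frac{321}{2} + f}$)
$m = 2131887$ ($m = 3 + \left(1333645 - -798239\right) = 3 + \left(1333645 + 798239\right) = 3 + 2131884 = 2131887$)
$\left(K{\left(-100 \right)} + y\right) + m = \left(\frac{\sqrt{-642 + 4 \left(-100\right)}}{2} + 894562\right) + 2131887 = \left(\frac{\sqrt{-642 - 400}}{2} + 894562\right) + 2131887 = \left(\frac{\sqrt{-1042}}{2} + 894562\right) + 2131887 = \left(\frac{i \sqrt{1042}}{2} + 894562\right) + 2131887 = \left(894562 + \frac{i \sqrt{1042}}{2}\right) + 2131887 = 3026449 + \frac{i \sqrt{1042}}{2}$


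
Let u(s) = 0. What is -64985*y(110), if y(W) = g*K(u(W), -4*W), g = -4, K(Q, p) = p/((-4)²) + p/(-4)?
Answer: 21445050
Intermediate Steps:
K(Q, p) = -3*p/16 (K(Q, p) = p/16 + p*(-¼) = p*(1/16) - p/4 = p/16 - p/4 = -3*p/16)
y(W) = -3*W (y(W) = -(-3)*(-4*W)/4 = -3*W)
-64985*y(110) = -64985*(-3*110) = -64985/(1/(-330)) = -64985/(-1/330) = -64985*(-330) = 21445050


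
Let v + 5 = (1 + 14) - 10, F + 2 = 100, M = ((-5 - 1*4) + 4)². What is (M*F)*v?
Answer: 0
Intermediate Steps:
M = 25 (M = ((-5 - 4) + 4)² = (-9 + 4)² = (-5)² = 25)
F = 98 (F = -2 + 100 = 98)
v = 0 (v = -5 + ((1 + 14) - 10) = -5 + (15 - 10) = -5 + 5 = 0)
(M*F)*v = (25*98)*0 = 2450*0 = 0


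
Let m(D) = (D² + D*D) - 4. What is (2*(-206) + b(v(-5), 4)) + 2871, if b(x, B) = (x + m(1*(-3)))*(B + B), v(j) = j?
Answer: 2531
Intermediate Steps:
m(D) = -4 + 2*D² (m(D) = (D² + D²) - 4 = 2*D² - 4 = -4 + 2*D²)
b(x, B) = 2*B*(14 + x) (b(x, B) = (x + (-4 + 2*(1*(-3))²))*(B + B) = (x + (-4 + 2*(-3)²))*(2*B) = (x + (-4 + 2*9))*(2*B) = (x + (-4 + 18))*(2*B) = (x + 14)*(2*B) = (14 + x)*(2*B) = 2*B*(14 + x))
(2*(-206) + b(v(-5), 4)) + 2871 = (2*(-206) + 2*4*(14 - 5)) + 2871 = (-412 + 2*4*9) + 2871 = (-412 + 72) + 2871 = -340 + 2871 = 2531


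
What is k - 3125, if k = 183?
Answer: -2942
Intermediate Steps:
k - 3125 = 183 - 3125 = -2942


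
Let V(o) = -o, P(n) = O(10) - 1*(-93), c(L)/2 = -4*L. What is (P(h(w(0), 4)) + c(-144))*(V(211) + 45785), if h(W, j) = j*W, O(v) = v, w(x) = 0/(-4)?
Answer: 57195370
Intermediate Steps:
w(x) = 0 (w(x) = 0*(-1/4) = 0)
h(W, j) = W*j
c(L) = -8*L (c(L) = 2*(-4*L) = -8*L)
P(n) = 103 (P(n) = 10 - 1*(-93) = 10 + 93 = 103)
(P(h(w(0), 4)) + c(-144))*(V(211) + 45785) = (103 - 8*(-144))*(-1*211 + 45785) = (103 + 1152)*(-211 + 45785) = 1255*45574 = 57195370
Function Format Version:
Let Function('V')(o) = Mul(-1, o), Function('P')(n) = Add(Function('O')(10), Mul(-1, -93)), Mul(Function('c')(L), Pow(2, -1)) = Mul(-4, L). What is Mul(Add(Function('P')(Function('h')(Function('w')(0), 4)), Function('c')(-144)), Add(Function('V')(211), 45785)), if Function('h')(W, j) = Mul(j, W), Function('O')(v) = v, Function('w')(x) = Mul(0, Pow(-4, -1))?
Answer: 57195370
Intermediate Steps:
Function('w')(x) = 0 (Function('w')(x) = Mul(0, Rational(-1, 4)) = 0)
Function('h')(W, j) = Mul(W, j)
Function('c')(L) = Mul(-8, L) (Function('c')(L) = Mul(2, Mul(-4, L)) = Mul(-8, L))
Function('P')(n) = 103 (Function('P')(n) = Add(10, Mul(-1, -93)) = Add(10, 93) = 103)
Mul(Add(Function('P')(Function('h')(Function('w')(0), 4)), Function('c')(-144)), Add(Function('V')(211), 45785)) = Mul(Add(103, Mul(-8, -144)), Add(Mul(-1, 211), 45785)) = Mul(Add(103, 1152), Add(-211, 45785)) = Mul(1255, 45574) = 57195370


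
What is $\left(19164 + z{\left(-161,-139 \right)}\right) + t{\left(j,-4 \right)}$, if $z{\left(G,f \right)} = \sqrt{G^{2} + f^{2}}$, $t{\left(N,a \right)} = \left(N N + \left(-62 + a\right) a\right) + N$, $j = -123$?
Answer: $34434 + \sqrt{45242} \approx 34647.0$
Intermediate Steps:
$t{\left(N,a \right)} = N + N^{2} + a \left(-62 + a\right)$ ($t{\left(N,a \right)} = \left(N^{2} + a \left(-62 + a\right)\right) + N = N + N^{2} + a \left(-62 + a\right)$)
$\left(19164 + z{\left(-161,-139 \right)}\right) + t{\left(j,-4 \right)} = \left(19164 + \sqrt{\left(-161\right)^{2} + \left(-139\right)^{2}}\right) + \left(-123 + \left(-123\right)^{2} + \left(-4\right)^{2} - -248\right) = \left(19164 + \sqrt{25921 + 19321}\right) + \left(-123 + 15129 + 16 + 248\right) = \left(19164 + \sqrt{45242}\right) + 15270 = 34434 + \sqrt{45242}$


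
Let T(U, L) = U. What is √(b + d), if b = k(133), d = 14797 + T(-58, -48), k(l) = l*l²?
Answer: 4*√147961 ≈ 1538.6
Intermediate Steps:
k(l) = l³
d = 14739 (d = 14797 - 58 = 14739)
b = 2352637 (b = 133³ = 2352637)
√(b + d) = √(2352637 + 14739) = √2367376 = 4*√147961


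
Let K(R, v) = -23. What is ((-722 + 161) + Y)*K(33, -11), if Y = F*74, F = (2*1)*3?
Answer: 2691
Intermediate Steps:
F = 6 (F = 2*3 = 6)
Y = 444 (Y = 6*74 = 444)
((-722 + 161) + Y)*K(33, -11) = ((-722 + 161) + 444)*(-23) = (-561 + 444)*(-23) = -117*(-23) = 2691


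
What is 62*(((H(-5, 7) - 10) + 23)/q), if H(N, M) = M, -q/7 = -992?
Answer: 5/28 ≈ 0.17857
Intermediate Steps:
q = 6944 (q = -7*(-992) = 6944)
62*(((H(-5, 7) - 10) + 23)/q) = 62*(((7 - 10) + 23)/6944) = 62*((-3 + 23)*(1/6944)) = 62*(20*(1/6944)) = 62*(5/1736) = 5/28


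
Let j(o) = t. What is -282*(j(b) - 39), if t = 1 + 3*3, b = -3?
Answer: 8178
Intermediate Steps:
t = 10 (t = 1 + 9 = 10)
j(o) = 10
-282*(j(b) - 39) = -282*(10 - 39) = -282*(-29) = 8178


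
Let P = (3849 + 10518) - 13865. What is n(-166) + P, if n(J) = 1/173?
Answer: 86847/173 ≈ 502.01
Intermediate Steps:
n(J) = 1/173
P = 502 (P = 14367 - 13865 = 502)
n(-166) + P = 1/173 + 502 = 86847/173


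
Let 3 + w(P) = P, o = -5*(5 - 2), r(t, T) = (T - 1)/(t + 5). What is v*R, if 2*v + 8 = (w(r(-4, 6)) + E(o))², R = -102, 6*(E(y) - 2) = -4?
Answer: -476/3 ≈ -158.67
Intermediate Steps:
r(t, T) = (-1 + T)/(5 + t)
o = -15 (o = -5*3 = -15)
E(y) = 4/3 (E(y) = 2 + (⅙)*(-4) = 2 - ⅔ = 4/3)
w(P) = -3 + P
v = 14/9 (v = -4 + ((-3 + (-1 + 6)/(5 - 4)) + 4/3)²/2 = -4 + ((-3 + 5/1) + 4/3)²/2 = -4 + ((-3 + 1*5) + 4/3)²/2 = -4 + ((-3 + 5) + 4/3)²/2 = -4 + (2 + 4/3)²/2 = -4 + (10/3)²/2 = -4 + (½)*(100/9) = -4 + 50/9 = 14/9 ≈ 1.5556)
v*R = (14/9)*(-102) = -476/3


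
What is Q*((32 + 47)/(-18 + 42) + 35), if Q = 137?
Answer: 125903/24 ≈ 5246.0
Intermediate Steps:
Q*((32 + 47)/(-18 + 42) + 35) = 137*((32 + 47)/(-18 + 42) + 35) = 137*(79/24 + 35) = 137*(919/24) = 125903/24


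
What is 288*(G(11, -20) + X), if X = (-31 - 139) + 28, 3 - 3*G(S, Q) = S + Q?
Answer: -39744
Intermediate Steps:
G(S, Q) = 1 - Q/3 - S/3 (G(S, Q) = 1 - (S + Q)/3 = 1 - (Q + S)/3 = 1 + (-Q/3 - S/3) = 1 - Q/3 - S/3)
X = -142 (X = -170 + 28 = -142)
288*(G(11, -20) + X) = 288*((1 - ⅓*(-20) - ⅓*11) - 142) = 288*((1 + 20/3 - 11/3) - 142) = 288*(4 - 142) = 288*(-138) = -39744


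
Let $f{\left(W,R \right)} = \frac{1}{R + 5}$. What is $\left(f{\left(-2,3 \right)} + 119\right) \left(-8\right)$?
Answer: $-953$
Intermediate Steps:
$f{\left(W,R \right)} = \frac{1}{5 + R}$
$\left(f{\left(-2,3 \right)} + 119\right) \left(-8\right) = \left(\frac{1}{5 + 3} + 119\right) \left(-8\right) = \left(\frac{1}{8} + 119\right) \left(-8\right) = \frac{953}{8} \left(-8\right) = -953$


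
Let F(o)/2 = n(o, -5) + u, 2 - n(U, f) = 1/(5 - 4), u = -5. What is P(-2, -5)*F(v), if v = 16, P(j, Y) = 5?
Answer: -40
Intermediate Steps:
n(U, f) = 1 (n(U, f) = 2 - 1/(5 - 4) = 2 - 1/1 = 2 - 1*1 = 2 - 1 = 1)
F(o) = -8 (F(o) = 2*(1 - 5) = 2*(-4) = -8)
P(-2, -5)*F(v) = 5*(-8) = -40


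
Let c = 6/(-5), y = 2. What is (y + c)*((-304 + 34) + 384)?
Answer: 456/5 ≈ 91.200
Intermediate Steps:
c = -6/5 (c = 6*(-1/5) = -6/5 ≈ -1.2000)
(y + c)*((-304 + 34) + 384) = (2 - 6/5)*((-304 + 34) + 384) = 4*(-270 + 384)/5 = (4/5)*114 = 456/5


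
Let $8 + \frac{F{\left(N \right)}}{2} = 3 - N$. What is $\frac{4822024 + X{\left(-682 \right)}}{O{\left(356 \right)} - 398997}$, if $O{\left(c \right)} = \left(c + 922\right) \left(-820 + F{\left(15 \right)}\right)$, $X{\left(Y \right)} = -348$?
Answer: $- \frac{112132}{34839} \approx -3.2186$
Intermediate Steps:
$F{\left(N \right)} = -10 - 2 N$ ($F{\left(N \right)} = -16 + 2 \left(3 - N\right) = -16 - \left(-6 + 2 N\right) = -10 - 2 N$)
$O{\left(c \right)} = -792920 - 860 c$ ($O{\left(c \right)} = \left(c + 922\right) \left(-820 - 40\right) = \left(922 + c\right) \left(-820 - 40\right) = \left(922 + c\right) \left(-860\right) = -792920 - 860 c$)
$\frac{4822024 + X{\left(-682 \right)}}{O{\left(356 \right)} - 398997} = \frac{4822024 - 348}{\left(-792920 - 306160\right) - 398997} = \frac{4821676}{\left(-792920 - 306160\right) - 398997} = \frac{4821676}{-1099080 - 398997} = \frac{4821676}{-1498077} = 4821676 \left(- \frac{1}{1498077}\right) = - \frac{112132}{34839}$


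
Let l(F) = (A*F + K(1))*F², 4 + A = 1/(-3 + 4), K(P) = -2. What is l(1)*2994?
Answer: -14970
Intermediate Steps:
A = -3 (A = -4 + 1/(-3 + 4) = -4 + 1/1 = -4 + 1 = -3)
l(F) = F²*(-2 - 3*F) (l(F) = (-3*F - 2)*F² = (-2 - 3*F)*F² = F²*(-2 - 3*F))
l(1)*2994 = (1²*(-2 - 3*1))*2994 = (1*(-2 - 3))*2994 = (1*(-5))*2994 = -5*2994 = -14970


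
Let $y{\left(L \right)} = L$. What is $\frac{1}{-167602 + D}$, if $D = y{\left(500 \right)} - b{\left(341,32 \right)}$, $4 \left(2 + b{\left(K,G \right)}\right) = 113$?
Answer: $- \frac{4}{668513} \approx -5.9834 \cdot 10^{-6}$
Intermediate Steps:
$b{\left(K,G \right)} = \frac{105}{4}$ ($b{\left(K,G \right)} = -2 + \frac{1}{4} \cdot 113 = -2 + \frac{113}{4} = \frac{105}{4}$)
$D = \frac{1895}{4}$ ($D = 500 - \frac{105}{4} = \frac{1895}{4} \approx 473.75$)
$\frac{1}{-167602 + D} = \frac{1}{-167602 + \frac{1895}{4}} = \frac{1}{- \frac{668513}{4}} = - \frac{4}{668513}$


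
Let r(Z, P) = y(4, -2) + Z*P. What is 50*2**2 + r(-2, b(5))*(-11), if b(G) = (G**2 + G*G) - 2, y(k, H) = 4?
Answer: 1212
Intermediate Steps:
b(G) = -2 + 2*G**2 (b(G) = (G**2 + G**2) - 2 = 2*G**2 - 2 = -2 + 2*G**2)
r(Z, P) = 4 + P*Z (r(Z, P) = 4 + Z*P = 4 + P*Z)
50*2**2 + r(-2, b(5))*(-11) = 50*2**2 + (4 + (-2 + 2*5**2)*(-2))*(-11) = 50*4 + (4 + (-2 + 2*25)*(-2))*(-11) = 200 + (4 + (-2 + 50)*(-2))*(-11) = 200 + (4 + 48*(-2))*(-11) = 200 + (4 - 96)*(-11) = 200 - 92*(-11) = 200 + 1012 = 1212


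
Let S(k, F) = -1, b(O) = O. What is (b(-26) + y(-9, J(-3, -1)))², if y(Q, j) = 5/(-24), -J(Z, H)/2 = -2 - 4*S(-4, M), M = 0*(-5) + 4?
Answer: 395641/576 ≈ 686.88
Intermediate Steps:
M = 4 (M = 0 + 4 = 4)
J(Z, H) = -4 (J(Z, H) = -2*(-2 - 4*(-1)) = -2*(-2 + 4) = -2*2 = -4)
y(Q, j) = -5/24 (y(Q, j) = 5*(-1/24) = -5/24)
(b(-26) + y(-9, J(-3, -1)))² = (-26 - 5/24)² = (-629/24)² = 395641/576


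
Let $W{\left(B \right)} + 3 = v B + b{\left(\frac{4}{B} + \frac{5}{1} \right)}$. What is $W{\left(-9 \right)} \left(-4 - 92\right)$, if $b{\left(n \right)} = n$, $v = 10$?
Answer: $\frac{25472}{3} \approx 8490.7$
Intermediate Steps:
$W{\left(B \right)} = 2 + \frac{4}{B} + 10 B$ ($W{\left(B \right)} = -3 + \left(10 B + \left(\frac{4}{B} + \frac{5}{1}\right)\right) = -3 + \left(10 B + \left(\frac{4}{B} + 5 \cdot 1\right)\right) = -3 + \left(10 B + \left(\frac{4}{B} + 5\right)\right) = -3 + \left(10 B + \left(5 + \frac{4}{B}\right)\right) = -3 + \left(5 + \frac{4}{B} + 10 B\right) = 2 + \frac{4}{B} + 10 B$)
$W{\left(-9 \right)} \left(-4 - 92\right) = \left(2 + \frac{4}{-9} + 10 \left(-9\right)\right) \left(-4 - 92\right) = \left(2 + 4 \left(- \frac{1}{9}\right) - 90\right) \left(-96\right) = \left(2 - \frac{4}{9} - 90\right) \left(-96\right) = \left(- \frac{796}{9}\right) \left(-96\right) = \frac{25472}{3}$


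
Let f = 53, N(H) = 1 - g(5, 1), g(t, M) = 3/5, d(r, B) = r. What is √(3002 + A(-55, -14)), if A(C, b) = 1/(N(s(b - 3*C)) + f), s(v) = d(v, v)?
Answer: √214010913/267 ≈ 54.791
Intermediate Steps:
g(t, M) = ⅗ (g(t, M) = 3*(⅕) = ⅗)
s(v) = v
N(H) = ⅖ (N(H) = 1 - 1*⅗ = 1 - ⅗ = ⅖)
A(C, b) = 5/267 (A(C, b) = 1/(⅖ + 53) = 1/(267/5) = 5/267)
√(3002 + A(-55, -14)) = √(3002 + 5/267) = √(801539/267) = √214010913/267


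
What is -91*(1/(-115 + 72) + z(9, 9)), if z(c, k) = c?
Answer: -35126/43 ≈ -816.88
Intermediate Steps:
-91*(1/(-115 + 72) + z(9, 9)) = -91*(1/(-115 + 72) + 9) = -91*(1/(-43) + 9) = -91*(-1/43 + 9) = -91*386/43 = -35126/43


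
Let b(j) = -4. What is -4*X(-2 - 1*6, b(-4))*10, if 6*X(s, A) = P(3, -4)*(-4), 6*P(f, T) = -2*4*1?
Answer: -320/9 ≈ -35.556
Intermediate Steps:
P(f, T) = -4/3 (P(f, T) = (-2*4*1)/6 = (-8*1)/6 = (⅙)*(-8) = -4/3)
X(s, A) = 8/9 (X(s, A) = (-4/3*(-4))/6 = (⅙)*(16/3) = 8/9)
-4*X(-2 - 1*6, b(-4))*10 = -4*8/9*10 = -32/9*10 = -320/9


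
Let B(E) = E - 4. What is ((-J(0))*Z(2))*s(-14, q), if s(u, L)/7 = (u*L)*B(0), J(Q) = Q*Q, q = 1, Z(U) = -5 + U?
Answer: 0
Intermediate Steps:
J(Q) = Q²
B(E) = -4 + E
s(u, L) = -28*L*u (s(u, L) = 7*((u*L)*(-4 + 0)) = 7*((L*u)*(-4)) = 7*(-4*L*u) = -28*L*u)
((-J(0))*Z(2))*s(-14, q) = ((-1*0²)*(-5 + 2))*(-28*1*(-14)) = (-1*0*(-3))*392 = (0*(-3))*392 = 0*392 = 0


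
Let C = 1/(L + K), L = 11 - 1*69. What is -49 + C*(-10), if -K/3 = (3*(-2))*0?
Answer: -1416/29 ≈ -48.828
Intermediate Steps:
L = -58 (L = 11 - 69 = -58)
K = 0 (K = -3*3*(-2)*0 = -(-18)*0 = -3*0 = 0)
C = -1/58 (C = 1/(-58 + 0) = 1/(-58) = -1/58 ≈ -0.017241)
-49 + C*(-10) = -49 - 1/58*(-10) = -49 + 5/29 = -1416/29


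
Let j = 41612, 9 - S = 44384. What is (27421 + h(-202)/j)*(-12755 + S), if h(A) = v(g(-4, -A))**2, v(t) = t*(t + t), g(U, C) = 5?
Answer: -16296977383440/10403 ≈ -1.5666e+9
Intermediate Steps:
S = -44375 (S = 9 - 1*44384 = 9 - 44384 = -44375)
v(t) = 2*t**2 (v(t) = t*(2*t) = 2*t**2)
h(A) = 2500 (h(A) = (2*5**2)**2 = (2*25)**2 = 50**2 = 2500)
(27421 + h(-202)/j)*(-12755 + S) = (27421 + 2500/41612)*(-12755 - 44375) = (27421 + 2500*(1/41612))*(-57130) = (27421 + 625/10403)*(-57130) = (285261288/10403)*(-57130) = -16296977383440/10403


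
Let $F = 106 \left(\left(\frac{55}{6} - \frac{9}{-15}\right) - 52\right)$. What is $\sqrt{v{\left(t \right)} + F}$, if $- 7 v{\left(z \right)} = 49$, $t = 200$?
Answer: $\frac{2 i \sqrt{252210}}{15} \approx 66.961 i$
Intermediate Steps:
$v{\left(z \right)} = -7$ ($v{\left(z \right)} = \left(- \frac{1}{7}\right) 49 = -7$)
$F = - \frac{67151}{15}$ ($F = 106 \left(\left(55 \cdot \frac{1}{6} - - \frac{3}{5}\right) - 52\right) = 106 \left(\left(\frac{55}{6} + \frac{3}{5}\right) - 52\right) = 106 \left(\frac{293}{30} - 52\right) = 106 \left(- \frac{1267}{30}\right) = - \frac{67151}{15} \approx -4476.7$)
$\sqrt{v{\left(t \right)} + F} = \sqrt{-7 - \frac{67151}{15}} = \sqrt{- \frac{67256}{15}} = \frac{2 i \sqrt{252210}}{15}$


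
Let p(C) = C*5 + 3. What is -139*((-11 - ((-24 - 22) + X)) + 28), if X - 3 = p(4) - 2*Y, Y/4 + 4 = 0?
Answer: -695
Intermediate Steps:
Y = -16 (Y = -16 + 4*0 = -16 + 0 = -16)
p(C) = 3 + 5*C (p(C) = 5*C + 3 = 3 + 5*C)
X = 58 (X = 3 + ((3 + 5*4) - 2*(-16)) = 3 + ((3 + 20) + 32) = 3 + (23 + 32) = 3 + 55 = 58)
-139*((-11 - ((-24 - 22) + X)) + 28) = -139*((-11 - ((-24 - 22) + 58)) + 28) = -139*((-11 - (-46 + 58)) + 28) = -139*((-11 - 1*12) + 28) = -139*((-11 - 12) + 28) = -139*(-23 + 28) = -139*5 = -695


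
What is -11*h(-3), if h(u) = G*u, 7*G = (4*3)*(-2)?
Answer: -792/7 ≈ -113.14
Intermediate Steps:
G = -24/7 (G = ((4*3)*(-2))/7 = (12*(-2))/7 = (⅐)*(-24) = -24/7 ≈ -3.4286)
h(u) = -24*u/7
-11*h(-3) = -(-264)*(-3)/7 = -11*72/7 = -792/7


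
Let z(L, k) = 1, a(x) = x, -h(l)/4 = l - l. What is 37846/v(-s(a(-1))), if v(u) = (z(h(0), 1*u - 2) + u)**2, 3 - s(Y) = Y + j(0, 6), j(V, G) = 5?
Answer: 18923/2 ≈ 9461.5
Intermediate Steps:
h(l) = 0 (h(l) = -4*(l - l) = -4*0 = 0)
s(Y) = -2 - Y (s(Y) = 3 - (Y + 5) = 3 - (5 + Y) = 3 + (-5 - Y) = -2 - Y)
v(u) = (1 + u)**2
37846/v(-s(a(-1))) = 37846/((1 - (-2 - 1*(-1)))**2) = 37846/((1 - (-2 + 1))**2) = 37846/((1 - 1*(-1))**2) = 37846/((1 + 1)**2) = 37846/(2**2) = 37846/4 = 37846*(1/4) = 18923/2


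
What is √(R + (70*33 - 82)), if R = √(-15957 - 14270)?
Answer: √(2228 + I*√30227) ≈ 47.238 + 1.8403*I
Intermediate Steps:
R = I*√30227 (R = √(-30227) = I*√30227 ≈ 173.86*I)
√(R + (70*33 - 82)) = √(I*√30227 + (70*33 - 82)) = √(I*√30227 + (2310 - 82)) = √(I*√30227 + 2228) = √(2228 + I*√30227)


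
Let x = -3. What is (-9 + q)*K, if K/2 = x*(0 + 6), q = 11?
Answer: -72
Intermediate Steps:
K = -36 (K = 2*(-3*(0 + 6)) = 2*(-3*6) = 2*(-18) = -36)
(-9 + q)*K = (-9 + 11)*(-36) = 2*(-36) = -72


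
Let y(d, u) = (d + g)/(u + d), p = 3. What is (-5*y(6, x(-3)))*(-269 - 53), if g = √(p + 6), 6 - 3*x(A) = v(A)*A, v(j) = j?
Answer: 2898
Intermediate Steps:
x(A) = 2 - A²/3 (x(A) = 2 - A*A/3 = 2 - A²/3)
g = 3 (g = √(3 + 6) = √9 = 3)
y(d, u) = (3 + d)/(d + u) (y(d, u) = (d + 3)/(u + d) = (3 + d)/(d + u))
(-5*y(6, x(-3)))*(-269 - 53) = (-5*(3 + 6)/(6 + (2 - ⅓*(-3)²)))*(-269 - 53) = -5*9/(6 + (2 - ⅓*9))*(-322) = -5*9/(6 + (2 - 3))*(-322) = -5*9/(6 - 1)*(-322) = -5*9/5*(-322) = -9*(-322) = 2898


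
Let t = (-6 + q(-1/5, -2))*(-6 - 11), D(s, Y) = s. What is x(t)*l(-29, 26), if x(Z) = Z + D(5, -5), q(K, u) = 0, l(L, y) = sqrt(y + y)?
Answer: 214*sqrt(13) ≈ 771.59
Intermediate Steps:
l(L, y) = sqrt(2)*sqrt(y) (l(L, y) = sqrt(2*y) = sqrt(2)*sqrt(y))
t = 102 (t = (-6 + 0)*(-6 - 11) = -6*(-17) = 102)
x(Z) = 5 + Z (x(Z) = Z + 5 = 5 + Z)
x(t)*l(-29, 26) = (5 + 102)*(sqrt(2)*sqrt(26)) = 107*(2*sqrt(13)) = 214*sqrt(13)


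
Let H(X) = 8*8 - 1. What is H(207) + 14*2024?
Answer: 28399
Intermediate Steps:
H(X) = 63 (H(X) = 64 - 1 = 63)
H(207) + 14*2024 = 63 + 14*2024 = 63 + 28336 = 28399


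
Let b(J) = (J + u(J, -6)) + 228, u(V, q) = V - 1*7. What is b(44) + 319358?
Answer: 319667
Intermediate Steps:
u(V, q) = -7 + V (u(V, q) = V - 7 = -7 + V)
b(J) = 221 + 2*J (b(J) = (J + (-7 + J)) + 228 = (-7 + 2*J) + 228 = 221 + 2*J)
b(44) + 319358 = (221 + 2*44) + 319358 = (221 + 88) + 319358 = 309 + 319358 = 319667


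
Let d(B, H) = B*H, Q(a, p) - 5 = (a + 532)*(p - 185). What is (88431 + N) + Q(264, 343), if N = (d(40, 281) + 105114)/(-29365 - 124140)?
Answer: 32881268666/153505 ≈ 2.1420e+5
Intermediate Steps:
Q(a, p) = 5 + (-185 + p)*(532 + a) (Q(a, p) = 5 + (a + 532)*(p - 185) = 5 + (532 + a)*(-185 + p) = 5 + (-185 + p)*(532 + a))
N = -116354/153505 (N = (40*281 + 105114)/(-29365 - 124140) = (11240 + 105114)/(-153505) = 116354*(-1/153505) = -116354/153505 ≈ -0.75798)
(88431 + N) + Q(264, 343) = (88431 - 116354/153505) + (-98415 - 185*264 + 532*343 + 264*343) = 13574484301/153505 + (-98415 - 48840 + 182476 + 90552) = 13574484301/153505 + 125773 = 32881268666/153505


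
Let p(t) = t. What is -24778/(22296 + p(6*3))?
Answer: -12389/11157 ≈ -1.1104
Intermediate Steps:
-24778/(22296 + p(6*3)) = -24778/(22296 + 6*3) = -24778/(22296 + 18) = -24778/22314 = -24778*1/22314 = -12389/11157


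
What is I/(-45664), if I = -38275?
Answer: 38275/45664 ≈ 0.83819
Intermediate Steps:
I/(-45664) = -38275/(-45664) = -38275*(-1/45664) = 38275/45664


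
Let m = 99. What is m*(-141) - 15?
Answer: -13974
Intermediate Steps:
m*(-141) - 15 = 99*(-141) - 15 = -13959 - 15 = -13974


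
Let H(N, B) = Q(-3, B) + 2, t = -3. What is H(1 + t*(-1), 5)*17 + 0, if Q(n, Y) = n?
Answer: -17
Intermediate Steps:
H(N, B) = -1 (H(N, B) = -3 + 2 = -1)
H(1 + t*(-1), 5)*17 + 0 = -1*17 + 0 = -17 + 0 = -17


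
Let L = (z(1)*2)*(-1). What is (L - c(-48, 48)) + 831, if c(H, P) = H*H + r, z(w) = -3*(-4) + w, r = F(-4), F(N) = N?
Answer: -1495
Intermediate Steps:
r = -4
z(w) = 12 + w
L = -26 (L = ((12 + 1)*2)*(-1) = (13*2)*(-1) = 26*(-1) = -26)
c(H, P) = -4 + H² (c(H, P) = H*H - 4 = H² - 4 = -4 + H²)
(L - c(-48, 48)) + 831 = (-26 - (-4 + (-48)²)) + 831 = (-26 - (-4 + 2304)) + 831 = (-26 - 1*2300) + 831 = (-26 - 2300) + 831 = -2326 + 831 = -1495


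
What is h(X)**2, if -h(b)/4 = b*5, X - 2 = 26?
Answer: 313600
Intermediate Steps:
X = 28 (X = 2 + 26 = 28)
h(b) = -20*b (h(b) = -4*b*5 = -20*b)
h(X)**2 = (-20*28)**2 = (-560)**2 = 313600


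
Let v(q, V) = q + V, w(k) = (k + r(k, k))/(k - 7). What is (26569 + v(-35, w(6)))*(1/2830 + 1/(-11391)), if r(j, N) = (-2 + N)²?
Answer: 113484616/16118265 ≈ 7.0407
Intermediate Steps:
w(k) = (k + (-2 + k)²)/(-7 + k) (w(k) = (k + (-2 + k)²)/(k - 7) = (k + (-2 + k)²)/(-7 + k))
v(q, V) = V + q
(26569 + v(-35, w(6)))*(1/2830 + 1/(-11391)) = (26569 + ((6 + (-2 + 6)²)/(-7 + 6) - 35))*(1/2830 + 1/(-11391)) = (26569 + ((6 + 4²)/(-1) - 35))*(1/2830 - 1/11391) = (26569 + (-(6 + 16) - 35))*(8561/32236530) = (26569 + (-1*22 - 35))*(8561/32236530) = (26569 + (-22 - 35))*(8561/32236530) = (26569 - 57)*(8561/32236530) = 26512*(8561/32236530) = 113484616/16118265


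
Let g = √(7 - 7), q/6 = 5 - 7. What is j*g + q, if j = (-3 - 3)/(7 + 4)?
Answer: -12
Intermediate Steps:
q = -12 (q = 6*(5 - 7) = 6*(-2) = -12)
g = 0 (g = √0 = 0)
j = -6/11 ≈ -0.54545
j*g + q = -6/11*0 - 12 = 0 - 12 = -12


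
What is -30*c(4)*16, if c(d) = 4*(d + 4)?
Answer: -15360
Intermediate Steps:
c(d) = 16 + 4*d (c(d) = 4*(4 + d) = 16 + 4*d)
-30*c(4)*16 = -30*(16 + 4*4)*16 = -30*(16 + 16)*16 = -30*32*16 = -960*16 = -15360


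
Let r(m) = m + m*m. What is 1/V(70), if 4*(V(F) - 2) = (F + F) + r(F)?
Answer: 2/2559 ≈ 0.00078156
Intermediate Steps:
r(m) = m + m²
V(F) = 2 + F/2 + F*(1 + F)/4 (V(F) = 2 + ((F + F) + F*(1 + F))/4 = 2 + (2*F + F*(1 + F))/4 = 2 + (F/2 + F*(1 + F)/4) = 2 + F/2 + F*(1 + F)/4)
1/V(70) = 1/(2 + (¼)*70² + (¾)*70) = 1/(2 + (¼)*4900 + 105/2) = 1/(2 + 1225 + 105/2) = 1/(2559/2) = 2/2559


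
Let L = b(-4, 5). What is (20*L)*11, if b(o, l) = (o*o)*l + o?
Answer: 16720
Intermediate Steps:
b(o, l) = o + l*o² (b(o, l) = o²*l + o = l*o² + o = o + l*o²)
L = 76 (L = -4*(1 + 5*(-4)) = -4*(1 - 20) = -4*(-19) = 76)
(20*L)*11 = (20*76)*11 = 1520*11 = 16720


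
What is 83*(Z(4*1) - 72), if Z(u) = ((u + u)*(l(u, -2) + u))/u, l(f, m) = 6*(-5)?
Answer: -10292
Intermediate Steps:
l(f, m) = -30
Z(u) = -60 + 2*u (Z(u) = ((u + u)*(-30 + u))/u = ((2*u)*(-30 + u))/u = (2*u*(-30 + u))/u = -60 + 2*u)
83*(Z(4*1) - 72) = 83*((-60 + 2*(4*1)) - 72) = 83*((-60 + 2*4) - 72) = 83*((-60 + 8) - 72) = 83*(-52 - 72) = 83*(-124) = -10292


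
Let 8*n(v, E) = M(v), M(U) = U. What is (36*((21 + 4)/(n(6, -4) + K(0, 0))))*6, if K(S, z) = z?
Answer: 7200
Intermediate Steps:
n(v, E) = v/8
(36*((21 + 4)/(n(6, -4) + K(0, 0))))*6 = (36*((21 + 4)/((⅛)*6 + 0)))*6 = (36*(25/(¾ + 0)))*6 = (36*(25/(¾)))*6 = (36*(25*(4/3)))*6 = (36*(100/3))*6 = 1200*6 = 7200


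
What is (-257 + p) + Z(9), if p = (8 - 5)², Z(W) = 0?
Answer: -248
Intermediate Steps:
p = 9 (p = 3² = 9)
(-257 + p) + Z(9) = (-257 + 9) + 0 = -248 + 0 = -248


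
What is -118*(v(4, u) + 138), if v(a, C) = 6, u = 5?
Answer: -16992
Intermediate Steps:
-118*(v(4, u) + 138) = -118*(6 + 138) = -118*144 = -16992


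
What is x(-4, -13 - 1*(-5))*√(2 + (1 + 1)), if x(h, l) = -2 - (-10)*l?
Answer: -164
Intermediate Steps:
x(h, l) = -2 + 10*l
x(-4, -13 - 1*(-5))*√(2 + (1 + 1)) = (-2 + 10*(-13 - 1*(-5)))*√(2 + (1 + 1)) = (-2 + 10*(-13 + 5))*√(2 + 2) = (-2 + 10*(-8))*√4 = (-2 - 80)*2 = -82*2 = -164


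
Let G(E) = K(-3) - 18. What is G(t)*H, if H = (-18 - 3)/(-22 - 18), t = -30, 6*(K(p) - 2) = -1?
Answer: -679/80 ≈ -8.4875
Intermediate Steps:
K(p) = 11/6 (K(p) = 2 + (1/6)*(-1) = 2 - 1/6 = 11/6)
H = 21/40 (H = -21/(-40) = -21*(-1/40) = 21/40 ≈ 0.52500)
G(E) = -97/6 (G(E) = 11/6 - 18 = -97/6)
G(t)*H = -97/6*21/40 = -679/80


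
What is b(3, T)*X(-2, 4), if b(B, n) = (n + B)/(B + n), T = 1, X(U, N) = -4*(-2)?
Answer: 8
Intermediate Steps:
X(U, N) = 8
b(B, n) = 1 (b(B, n) = (B + n)/(B + n) = 1)
b(3, T)*X(-2, 4) = 1*8 = 8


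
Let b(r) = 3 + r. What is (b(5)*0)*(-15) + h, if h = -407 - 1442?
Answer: -1849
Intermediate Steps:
h = -1849
(b(5)*0)*(-15) + h = ((3 + 5)*0)*(-15) - 1849 = (8*0)*(-15) - 1849 = 0*(-15) - 1849 = 0 - 1849 = -1849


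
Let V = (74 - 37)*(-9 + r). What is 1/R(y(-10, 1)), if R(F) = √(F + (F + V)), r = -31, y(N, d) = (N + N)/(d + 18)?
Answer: -I*√2090/1760 ≈ -0.025975*I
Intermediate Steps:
y(N, d) = 2*N/(18 + d) (y(N, d) = (2*N)/(18 + d) = 2*N/(18 + d))
V = -1480 (V = (74 - 37)*(-9 - 31) = 37*(-40) = -1480)
R(F) = √(-1480 + 2*F) (R(F) = √(F + (F - 1480)) = √(F + (-1480 + F)) = √(-1480 + 2*F))
1/R(y(-10, 1)) = 1/(√(-1480 + 2*(2*(-10)/(18 + 1)))) = 1/(√(-1480 + 2*(2*(-10)/19))) = 1/(√(-1480 + 2*(2*(-10)*(1/19)))) = 1/(√(-1480 + 2*(-20/19))) = 1/(√(-1480 - 40/19)) = 1/(√(-28160/19)) = 1/(16*I*√2090/19) = -I*√2090/1760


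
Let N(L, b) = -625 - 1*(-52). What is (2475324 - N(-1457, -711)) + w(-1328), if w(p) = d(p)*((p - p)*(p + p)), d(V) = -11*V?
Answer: 2475897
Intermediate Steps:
N(L, b) = -573 (N(L, b) = -625 + 52 = -573)
w(p) = 0 (w(p) = (-11*p)*((p - p)*(p + p)) = (-11*p)*(0*(2*p)) = -11*p*0 = 0)
(2475324 - N(-1457, -711)) + w(-1328) = (2475324 - 1*(-573)) + 0 = (2475324 + 573) + 0 = 2475897 + 0 = 2475897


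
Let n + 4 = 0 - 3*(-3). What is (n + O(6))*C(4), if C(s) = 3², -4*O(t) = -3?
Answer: 207/4 ≈ 51.750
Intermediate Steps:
O(t) = ¾ (O(t) = -¼*(-3) = ¾)
C(s) = 9
n = 5 (n = -4 + (0 - 3*(-3)) = -4 + (0 + 9) = -4 + 9 = 5)
(n + O(6))*C(4) = (5 + ¾)*9 = (23/4)*9 = 207/4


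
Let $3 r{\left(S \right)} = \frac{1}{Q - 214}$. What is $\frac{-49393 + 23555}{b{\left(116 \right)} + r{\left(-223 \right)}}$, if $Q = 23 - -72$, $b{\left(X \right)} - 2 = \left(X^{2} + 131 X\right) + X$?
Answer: $- \frac{9224166}{10270889} \approx -0.89809$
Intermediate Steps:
$b{\left(X \right)} = 2 + X^{2} + 132 X$ ($b{\left(X \right)} = 2 + \left(\left(X^{2} + 131 X\right) + X\right) = 2 + \left(X^{2} + 132 X\right) = 2 + X^{2} + 132 X$)
$Q = 95$ ($Q = 23 + 72 = 95$)
$r{\left(S \right)} = - \frac{1}{357}$ ($r{\left(S \right)} = \frac{1}{3 \left(95 - 214\right)} = \frac{1}{3 \left(-119\right)} = \frac{1}{3} \left(- \frac{1}{119}\right) = - \frac{1}{357}$)
$\frac{-49393 + 23555}{b{\left(116 \right)} + r{\left(-223 \right)}} = \frac{-49393 + 23555}{\left(2 + 116^{2} + 132 \cdot 116\right) - \frac{1}{357}} = - \frac{25838}{\left(2 + 13456 + 15312\right) - \frac{1}{357}} = - \frac{25838}{28770 - \frac{1}{357}} = - \frac{25838}{\frac{10270889}{357}} = \left(-25838\right) \frac{357}{10270889} = - \frac{9224166}{10270889}$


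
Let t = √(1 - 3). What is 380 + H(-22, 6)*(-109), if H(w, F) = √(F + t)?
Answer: 380 - 109*√(6 + I*√2) ≈ 111.18 - 31.252*I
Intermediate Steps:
t = I*√2 (t = √(-2) = I*√2 ≈ 1.4142*I)
H(w, F) = √(F + I*√2)
380 + H(-22, 6)*(-109) = 380 + √(6 + I*√2)*(-109) = 380 - 109*√(6 + I*√2)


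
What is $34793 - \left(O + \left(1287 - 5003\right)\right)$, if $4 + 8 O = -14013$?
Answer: $\frac{322089}{8} \approx 40261.0$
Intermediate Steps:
$O = - \frac{14017}{8}$ ($O = - \frac{1}{2} + \frac{1}{8} \left(-14013\right) = - \frac{1}{2} - \frac{14013}{8} = - \frac{14017}{8} \approx -1752.1$)
$34793 - \left(O + \left(1287 - 5003\right)\right) = 34793 - \left(- \frac{14017}{8} + \left(1287 - 5003\right)\right) = 34793 - \left(- \frac{14017}{8} - 3716\right) = 34793 - - \frac{43745}{8} = 34793 + \frac{43745}{8} = \frac{322089}{8}$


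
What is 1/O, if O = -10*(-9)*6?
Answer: 1/540 ≈ 0.0018519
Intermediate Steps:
O = 540 (O = 90*6 = 540)
1/O = 1/540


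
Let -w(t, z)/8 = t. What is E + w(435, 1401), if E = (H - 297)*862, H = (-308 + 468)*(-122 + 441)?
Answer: 43736986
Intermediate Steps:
w(t, z) = -8*t
H = 51040 (H = 160*319 = 51040)
E = 43740466 (E = (51040 - 297)*862 = 50743*862 = 43740466)
E + w(435, 1401) = 43740466 - 8*435 = 43740466 - 3480 = 43736986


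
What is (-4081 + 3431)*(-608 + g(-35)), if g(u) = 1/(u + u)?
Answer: 2766465/7 ≈ 3.9521e+5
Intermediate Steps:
g(u) = 1/(2*u)
(-4081 + 3431)*(-608 + g(-35)) = (-4081 + 3431)*(-608 + (1/2)/(-35)) = -650*(-608 + (1/2)*(-1/35)) = -650*(-608 - 1/70) = -650*(-42561/70) = 2766465/7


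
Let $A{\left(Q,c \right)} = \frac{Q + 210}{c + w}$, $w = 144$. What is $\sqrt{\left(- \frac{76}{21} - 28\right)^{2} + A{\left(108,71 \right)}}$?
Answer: $\frac{\sqrt{20410568770}}{4515} \approx 31.642$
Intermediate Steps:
$A{\left(Q,c \right)} = \frac{210 + Q}{144 + c}$ ($A{\left(Q,c \right)} = \frac{Q + 210}{c + 144} = \frac{210 + Q}{144 + c}$)
$\sqrt{\left(- \frac{76}{21} - 28\right)^{2} + A{\left(108,71 \right)}} = \sqrt{\left(- \frac{76}{21} - 28\right)^{2} + \frac{210 + 108}{144 + 71}} = \sqrt{\left(\left(-76\right) \frac{1}{21} - 28\right)^{2} + \frac{1}{215} \cdot 318} = \sqrt{\left(- \frac{76}{21} - 28\right)^{2} + \frac{1}{215} \cdot 318} = \sqrt{\left(- \frac{664}{21}\right)^{2} + \frac{318}{215}} = \sqrt{\frac{440896}{441} + \frac{318}{215}} = \sqrt{\frac{94932878}{94815}} = \frac{\sqrt{20410568770}}{4515}$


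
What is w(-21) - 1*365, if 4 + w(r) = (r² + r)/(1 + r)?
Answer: -390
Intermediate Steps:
w(r) = -4 + (r + r²)/(1 + r) (w(r) = -4 + (r² + r)/(1 + r) = -4 + (r + r²)/(1 + r))
w(-21) - 1*365 = (-4 - 21) - 1*365 = -25 - 365 = -390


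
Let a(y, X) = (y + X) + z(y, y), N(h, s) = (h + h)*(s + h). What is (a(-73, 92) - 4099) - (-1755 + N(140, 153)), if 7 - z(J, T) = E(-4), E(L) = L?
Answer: -84354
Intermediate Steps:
z(J, T) = 11 (z(J, T) = 7 - 1*(-4) = 7 + 4 = 11)
N(h, s) = 2*h*(h + s) (N(h, s) = (2*h)*(h + s) = 2*h*(h + s))
a(y, X) = 11 + X + y (a(y, X) = (y + X) + 11 = (X + y) + 11 = 11 + X + y)
(a(-73, 92) - 4099) - (-1755 + N(140, 153)) = ((11 + 92 - 73) - 4099) - (-1755 + 2*140*(140 + 153)) = (30 - 4099) - (-1755 + 2*140*293) = -4069 - (-1755 + 82040) = -4069 - 1*80285 = -4069 - 80285 = -84354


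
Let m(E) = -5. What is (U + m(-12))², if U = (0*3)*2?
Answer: 25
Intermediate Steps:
U = 0 (U = 0*2 = 0)
(U + m(-12))² = (0 - 5)² = (-5)² = 25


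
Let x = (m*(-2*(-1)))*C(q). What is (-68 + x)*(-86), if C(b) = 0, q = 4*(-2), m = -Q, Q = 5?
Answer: 5848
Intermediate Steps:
m = -5 (m = -1*5 = -5)
q = -8
x = 0 (x = -(-10)*(-1)*0 = -5*2*0 = -10*0 = 0)
(-68 + x)*(-86) = (-68 + 0)*(-86) = -68*(-86) = 5848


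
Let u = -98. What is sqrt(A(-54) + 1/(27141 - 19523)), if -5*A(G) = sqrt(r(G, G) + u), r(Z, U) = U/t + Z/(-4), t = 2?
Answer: sqrt(190450 - 145084810*I*sqrt(446))/38090 ≈ 1.0276 - 1.0276*I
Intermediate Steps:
r(Z, U) = U/2 - Z/4 (r(Z, U) = U/2 + Z/(-4) = U*(1/2) + Z*(-1/4) = U/2 - Z/4)
A(G) = -sqrt(-98 + G/4)/5 (A(G) = -sqrt((G/2 - G/4) - 98)/5 = -sqrt(G/4 - 98)/5 = -sqrt(-98 + G/4)/5)
sqrt(A(-54) + 1/(27141 - 19523)) = sqrt(-sqrt(-392 - 54)/10 + 1/(27141 - 19523)) = sqrt(-I*sqrt(446)/10 + 1/7618) = sqrt(1/7618 - I*sqrt(446)/10)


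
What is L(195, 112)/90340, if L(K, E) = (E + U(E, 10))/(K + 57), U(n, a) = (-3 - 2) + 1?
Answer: 3/632380 ≈ 4.7440e-6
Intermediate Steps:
U(n, a) = -4 (U(n, a) = -5 + 1 = -4)
L(K, E) = (-4 + E)/(57 + K) (L(K, E) = (E - 4)/(K + 57) = (-4 + E)/(57 + K))
L(195, 112)/90340 = ((-4 + 112)/(57 + 195))/90340 = (108/252)*(1/90340) = ((1/252)*108)*(1/90340) = (3/7)*(1/90340) = 3/632380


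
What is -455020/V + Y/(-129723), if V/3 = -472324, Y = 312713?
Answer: -10668861266/5105940521 ≈ -2.0895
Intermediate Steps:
V = -1416972 (V = 3*(-472324) = -1416972)
-455020/V + Y/(-129723) = -455020/(-1416972) + 312713/(-129723) = -455020*(-1/1416972) + 312713*(-1/129723) = 113755/354243 - 312713/129723 = -10668861266/5105940521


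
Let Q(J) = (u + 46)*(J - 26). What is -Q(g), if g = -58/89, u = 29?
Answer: 177900/89 ≈ 1998.9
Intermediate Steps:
g = -58/89 (g = -58*1/89 = -58/89 ≈ -0.65169)
Q(J) = -1950 + 75*J (Q(J) = (29 + 46)*(J - 26) = 75*(-26 + J) = -1950 + 75*J)
-Q(g) = -(-1950 + 75*(-58/89)) = -(-1950 - 4350/89) = -1*(-177900/89) = 177900/89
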